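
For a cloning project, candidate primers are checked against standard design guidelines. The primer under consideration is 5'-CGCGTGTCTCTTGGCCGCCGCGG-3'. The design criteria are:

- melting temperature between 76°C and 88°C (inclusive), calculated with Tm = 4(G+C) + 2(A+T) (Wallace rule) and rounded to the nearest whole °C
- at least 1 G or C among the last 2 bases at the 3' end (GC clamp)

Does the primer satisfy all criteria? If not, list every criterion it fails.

Base counts: A=0, T=5, G=9, C=9 (length 23).
Tm: Tm = 2·5 + 4·18 = 82°C ✓
GC clamp: 3' end GG has 2 G/C ✓

Meets all criteria.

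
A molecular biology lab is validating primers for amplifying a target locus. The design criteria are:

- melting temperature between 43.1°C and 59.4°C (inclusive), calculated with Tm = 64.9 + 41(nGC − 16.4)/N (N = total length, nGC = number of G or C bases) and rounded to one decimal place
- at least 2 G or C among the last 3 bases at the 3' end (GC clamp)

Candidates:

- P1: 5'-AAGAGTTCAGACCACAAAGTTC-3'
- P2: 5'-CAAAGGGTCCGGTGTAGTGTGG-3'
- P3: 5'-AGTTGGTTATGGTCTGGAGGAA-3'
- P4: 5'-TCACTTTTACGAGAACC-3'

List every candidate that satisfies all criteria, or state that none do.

P2 only.

P1 (22 nt, A=9 T=4 G=4 C=5): Tm = 64.9 + 41·(9 − 16.4)/22 = 51.1°C ✓; 3' end TTC has 1 G/C, need ≥2 ✗ — fails.
P2 (22 nt, A=4 T=5 G=10 C=3): Tm = 64.9 + 41·(13 − 16.4)/22 = 58.6°C ✓; 3' end TGG has 2 G/C ✓ — passes.
P3 (22 nt, A=5 T=7 G=9 C=1): Tm = 64.9 + 41·(10 − 16.4)/22 = 53.0°C ✓; 3' end GAA has 1 G/C, need ≥2 ✗ — fails.
P4 (17 nt, A=5 T=5 G=2 C=5): Tm = 64.9 + 41·(7 − 16.4)/17 = 42.2°C, outside 43.1–59.4°C ✗; 3' end ACC has 2 G/C ✓ — fails.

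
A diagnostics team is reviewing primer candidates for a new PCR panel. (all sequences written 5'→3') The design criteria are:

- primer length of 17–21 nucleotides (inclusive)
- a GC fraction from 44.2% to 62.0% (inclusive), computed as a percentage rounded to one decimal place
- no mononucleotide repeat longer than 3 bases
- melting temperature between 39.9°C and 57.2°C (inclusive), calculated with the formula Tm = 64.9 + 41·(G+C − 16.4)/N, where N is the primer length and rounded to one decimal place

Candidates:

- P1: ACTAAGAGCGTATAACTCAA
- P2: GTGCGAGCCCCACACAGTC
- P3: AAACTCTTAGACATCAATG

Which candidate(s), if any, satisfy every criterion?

P1 (20 nt, A=9 T=4 G=3 C=4): length 20 ✓; GC 7/20 = 35.0%, outside 44.2–62.0% ✗; longest run = 2 ✓; Tm = 64.9 + 41·(7 − 16.4)/20 = 45.6°C ✓ — fails.
P2 (19 nt, A=4 T=2 G=5 C=8): length 19 ✓; GC 13/19 = 68.4%, outside 44.2–62.0% ✗; longest run = 4, exceeds 3 ✗; Tm = 64.9 + 41·(13 − 16.4)/19 = 57.6°C, outside 39.9–57.2°C ✗ — fails.
P3 (19 nt, A=8 T=5 G=2 C=4): length 19 ✓; GC 6/19 = 31.6%, outside 44.2–62.0% ✗; longest run = 3 ✓; Tm = 64.9 + 41·(6 − 16.4)/19 = 42.5°C ✓ — fails.

None of the candidates satisfy all criteria.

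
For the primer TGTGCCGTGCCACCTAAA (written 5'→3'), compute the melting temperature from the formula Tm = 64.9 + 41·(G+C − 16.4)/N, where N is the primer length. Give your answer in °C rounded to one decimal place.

50.3°C

Base counts: A=4, T=4, G=4, C=6; G+C = 10, N = 18.
Tm = 64.9 + 41·(10 − 16.4)/18 = 64.9 + -262.40/18 = 50.3°C.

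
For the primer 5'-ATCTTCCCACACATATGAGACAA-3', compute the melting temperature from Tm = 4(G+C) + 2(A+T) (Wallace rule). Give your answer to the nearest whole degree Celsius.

Base counts: A=9, T=5, G=2, C=7 (length 23).
Tm = 2·(9+5) + 4·(2+7) = 2·14 + 4·9 = 28 + 36 = 64°C.

64°C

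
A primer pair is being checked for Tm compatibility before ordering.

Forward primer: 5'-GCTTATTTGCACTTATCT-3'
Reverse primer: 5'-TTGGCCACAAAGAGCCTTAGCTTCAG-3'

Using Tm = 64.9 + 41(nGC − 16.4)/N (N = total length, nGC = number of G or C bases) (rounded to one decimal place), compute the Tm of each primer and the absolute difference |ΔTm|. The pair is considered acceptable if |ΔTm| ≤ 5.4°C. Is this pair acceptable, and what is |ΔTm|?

|ΔTm| = 18.3°C; the pair is not acceptable.

Forward: G+C = 6, N = 18 → Tm = 64.9 + 41·(6 − 16.4)/18 = 41.2°C.
Reverse: G+C = 13, N = 26 → Tm = 64.9 + 41·(13 − 16.4)/26 = 59.5°C.
|ΔTm| = |41.2 − 59.5| = 18.3°C, > 5.4°C.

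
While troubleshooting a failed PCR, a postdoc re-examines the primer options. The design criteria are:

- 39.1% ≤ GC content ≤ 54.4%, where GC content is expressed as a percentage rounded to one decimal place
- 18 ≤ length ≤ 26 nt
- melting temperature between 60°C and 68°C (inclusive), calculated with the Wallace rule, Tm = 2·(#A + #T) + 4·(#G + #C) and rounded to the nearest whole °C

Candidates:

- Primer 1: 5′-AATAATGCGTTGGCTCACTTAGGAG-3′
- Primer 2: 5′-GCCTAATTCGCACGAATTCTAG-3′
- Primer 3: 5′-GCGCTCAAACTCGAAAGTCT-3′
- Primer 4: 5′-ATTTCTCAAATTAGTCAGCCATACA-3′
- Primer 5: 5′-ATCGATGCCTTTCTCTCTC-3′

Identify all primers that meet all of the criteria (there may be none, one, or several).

Primer 1 (25 nt, A=7 T=7 G=7 C=4): GC 11/25 = 44.0% ✓; length 25 ✓; Tm = 2·14 + 4·11 = 72°C, outside 60–68°C ✗ — fails.
Primer 2 (22 nt, A=6 T=6 G=4 C=6): GC 10/22 = 45.5% ✓; length 22 ✓; Tm = 2·12 + 4·10 = 64°C ✓ — passes.
Primer 3 (20 nt, A=6 T=4 G=4 C=6): GC 10/20 = 50.0% ✓; length 20 ✓; Tm = 2·10 + 4·10 = 60°C ✓ — passes.
Primer 4 (25 nt, A=9 T=8 G=2 C=6): GC 8/25 = 32.0%, outside 39.1–54.4% ✗; length 25 ✓; Tm = 2·17 + 4·8 = 66°C ✓ — fails.
Primer 5 (19 nt, A=2 T=8 G=2 C=7): GC 9/19 = 47.4% ✓; length 19 ✓; Tm = 2·10 + 4·9 = 56°C, outside 60–68°C ✗ — fails.

Primer 2 and Primer 3.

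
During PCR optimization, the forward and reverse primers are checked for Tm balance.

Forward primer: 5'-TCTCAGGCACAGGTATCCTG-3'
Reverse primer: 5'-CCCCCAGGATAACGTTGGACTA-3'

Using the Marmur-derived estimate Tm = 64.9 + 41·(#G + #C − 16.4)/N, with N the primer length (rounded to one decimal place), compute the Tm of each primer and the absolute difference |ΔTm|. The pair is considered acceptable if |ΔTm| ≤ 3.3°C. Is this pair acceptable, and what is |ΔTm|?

|ΔTm| = 2.9°C; the pair is acceptable.

Forward: G+C = 11, N = 20 → Tm = 64.9 + 41·(11 − 16.4)/20 = 53.8°C.
Reverse: G+C = 12, N = 22 → Tm = 64.9 + 41·(12 − 16.4)/22 = 56.7°C.
|ΔTm| = |53.8 − 56.7| = 2.9°C, ≤ 3.3°C.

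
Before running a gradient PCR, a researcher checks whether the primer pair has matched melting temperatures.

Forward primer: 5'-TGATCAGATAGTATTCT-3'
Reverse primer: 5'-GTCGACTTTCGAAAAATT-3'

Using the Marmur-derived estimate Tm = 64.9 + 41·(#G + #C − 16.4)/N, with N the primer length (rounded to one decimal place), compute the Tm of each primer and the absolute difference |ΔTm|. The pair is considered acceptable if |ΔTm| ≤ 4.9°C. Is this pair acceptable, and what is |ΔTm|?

Forward: G+C = 5, N = 17 → Tm = 64.9 + 41·(5 − 16.4)/17 = 37.4°C.
Reverse: G+C = 6, N = 18 → Tm = 64.9 + 41·(6 − 16.4)/18 = 41.2°C.
|ΔTm| = |37.4 − 41.2| = 3.8°C, ≤ 4.9°C.

|ΔTm| = 3.8°C; the pair is acceptable.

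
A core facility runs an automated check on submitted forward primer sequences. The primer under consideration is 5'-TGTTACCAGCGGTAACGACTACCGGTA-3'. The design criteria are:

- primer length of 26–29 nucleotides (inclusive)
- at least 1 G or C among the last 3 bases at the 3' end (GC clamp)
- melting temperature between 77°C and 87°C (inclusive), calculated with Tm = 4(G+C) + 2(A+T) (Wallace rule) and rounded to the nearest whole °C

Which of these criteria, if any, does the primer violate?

Base counts: A=7, T=6, G=7, C=7 (length 27).
length: length 27 ✓
GC clamp: 3' end GTA has 1 G/C ✓
Tm: Tm = 2·13 + 4·14 = 82°C ✓

Meets all criteria.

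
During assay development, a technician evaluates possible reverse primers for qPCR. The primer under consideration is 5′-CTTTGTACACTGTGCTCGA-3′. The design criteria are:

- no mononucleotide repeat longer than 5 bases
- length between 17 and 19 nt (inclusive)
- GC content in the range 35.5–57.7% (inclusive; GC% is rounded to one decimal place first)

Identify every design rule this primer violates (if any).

Base counts: A=3, T=7, G=4, C=5 (length 19).
homopolymer run: longest run = 3 ✓
length: length 19 ✓
GC content: GC 9/19 = 47.4% ✓

Meets all criteria.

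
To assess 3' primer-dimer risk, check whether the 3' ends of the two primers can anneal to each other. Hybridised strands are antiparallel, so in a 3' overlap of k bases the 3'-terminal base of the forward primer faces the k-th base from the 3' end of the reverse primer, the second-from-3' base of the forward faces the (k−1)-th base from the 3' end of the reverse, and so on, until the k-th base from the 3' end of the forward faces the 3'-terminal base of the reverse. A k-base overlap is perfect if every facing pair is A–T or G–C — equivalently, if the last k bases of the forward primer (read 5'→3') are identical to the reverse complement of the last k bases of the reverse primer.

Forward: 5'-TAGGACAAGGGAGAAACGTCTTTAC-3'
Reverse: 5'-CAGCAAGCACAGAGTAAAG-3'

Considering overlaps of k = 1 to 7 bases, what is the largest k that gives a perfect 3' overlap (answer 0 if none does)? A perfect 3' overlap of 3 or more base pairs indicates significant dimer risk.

Last 7 bases (5'→3') — forward …TCTTTAC, reverse …AGTAAAG.
Reverse complement of the reverse primer's last 7 bases: CTTTACT; its first k bases are the reverse complement of the reverse primer's last k bases, so a perfect k-base overlap needs the forward primer's last k bases to equal them.
Comparing (forward last k vs required): k=1: C vs C ✓; k=2: AC vs CT ✗; k=3: TAC vs CTT ✗; k=4: TTAC vs CTTT ✗; k=5: TTTAC vs CTTTA ✗; k=6: CTTTAC vs CTTTAC ✓; k=7: TCTTTAC vs CTTTACT ✗.
Perfect overlaps at k = 1, 6; the largest is 6.

Longest perfect overlap: 6 complementary base pairs; significant dimer risk (threshold 3).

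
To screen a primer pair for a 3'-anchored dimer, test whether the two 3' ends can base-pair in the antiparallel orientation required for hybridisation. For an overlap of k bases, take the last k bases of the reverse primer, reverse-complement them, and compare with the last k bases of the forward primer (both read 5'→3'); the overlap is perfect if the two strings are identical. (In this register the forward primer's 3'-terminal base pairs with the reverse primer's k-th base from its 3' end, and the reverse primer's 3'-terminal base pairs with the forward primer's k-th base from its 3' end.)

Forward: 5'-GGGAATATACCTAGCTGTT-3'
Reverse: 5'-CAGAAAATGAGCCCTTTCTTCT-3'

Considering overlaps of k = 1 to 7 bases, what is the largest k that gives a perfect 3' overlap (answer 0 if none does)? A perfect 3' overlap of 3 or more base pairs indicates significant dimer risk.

Last 7 bases (5'→3') — forward …AGCTGTT, reverse …TTCTTCT.
Reverse complement of the reverse primer's last 7 bases: AGAAGAA; its first k bases are the reverse complement of the reverse primer's last k bases, so a perfect k-base overlap needs the forward primer's last k bases to equal them.
Comparing (forward last k vs required): k=1: T vs A ✗; k=2: TT vs AG ✗; k=3: GTT vs AGA ✗; k=4: TGTT vs AGAA ✗; k=5: CTGTT vs AGAAG ✗; k=6: GCTGTT vs AGAAGA ✗; k=7: AGCTGTT vs AGAAGAA ✗.
No overlap length from 1 to 7 is perfect, so the longest perfect 3' overlap is 0.

Longest perfect overlap: 0 complementary base pairs; below the dimer-risk threshold (threshold 3).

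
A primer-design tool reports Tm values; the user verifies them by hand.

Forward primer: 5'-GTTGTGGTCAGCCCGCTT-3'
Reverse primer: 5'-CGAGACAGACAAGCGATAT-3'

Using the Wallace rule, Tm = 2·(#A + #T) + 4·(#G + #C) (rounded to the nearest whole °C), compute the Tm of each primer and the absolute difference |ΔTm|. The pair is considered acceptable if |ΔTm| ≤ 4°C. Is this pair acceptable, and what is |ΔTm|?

Forward: A=1 T=6 G=6 C=5 → Tm = 2·7 + 4·11 = 58°C.
Reverse: A=8 T=2 G=5 C=4 → Tm = 2·10 + 4·9 = 56°C.
|ΔTm| = |58 − 56| = 2°C, ≤ 4°C.

|ΔTm| = 2°C; the pair is acceptable.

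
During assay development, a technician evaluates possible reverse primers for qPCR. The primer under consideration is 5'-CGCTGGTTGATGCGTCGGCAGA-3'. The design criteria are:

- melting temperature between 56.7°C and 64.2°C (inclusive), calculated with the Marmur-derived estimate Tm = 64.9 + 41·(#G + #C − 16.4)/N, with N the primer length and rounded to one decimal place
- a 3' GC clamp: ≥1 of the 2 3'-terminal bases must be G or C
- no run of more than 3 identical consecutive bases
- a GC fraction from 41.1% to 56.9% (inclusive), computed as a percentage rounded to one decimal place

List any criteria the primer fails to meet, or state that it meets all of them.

Fails: GC content.

Base counts: A=3, T=5, G=9, C=5 (length 22).
Tm: Tm = 64.9 + 41·(14 − 16.4)/22 = 60.4°C ✓
GC clamp: 3' end GA has 1 G/C ✓
homopolymer run: longest run = 2 ✓
GC content: GC 14/22 = 63.6%, outside 41.1–56.9% ✗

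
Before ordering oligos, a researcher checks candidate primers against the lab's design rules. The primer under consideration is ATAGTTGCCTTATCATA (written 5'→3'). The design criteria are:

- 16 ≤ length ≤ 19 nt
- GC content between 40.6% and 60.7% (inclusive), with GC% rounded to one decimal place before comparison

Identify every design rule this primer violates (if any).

Fails: GC content.

Base counts: A=5, T=7, G=2, C=3 (length 17).
length: length 17 ✓
GC content: GC 5/17 = 29.4%, outside 40.6–60.7% ✗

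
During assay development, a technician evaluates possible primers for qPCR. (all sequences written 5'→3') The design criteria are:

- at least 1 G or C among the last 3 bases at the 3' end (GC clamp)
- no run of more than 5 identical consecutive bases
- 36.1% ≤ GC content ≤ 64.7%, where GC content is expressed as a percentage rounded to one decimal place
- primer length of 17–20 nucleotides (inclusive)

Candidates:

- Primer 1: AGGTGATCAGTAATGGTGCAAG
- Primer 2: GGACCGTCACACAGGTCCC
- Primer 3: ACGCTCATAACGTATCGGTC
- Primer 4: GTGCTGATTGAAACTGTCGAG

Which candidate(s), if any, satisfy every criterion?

Primer 1 (22 nt, A=7 T=5 G=8 C=2): 3' end AAG has 1 G/C ✓; longest run = 2 ✓; GC 10/22 = 45.5% ✓; length 22, outside 17–20 ✗ — fails.
Primer 2 (19 nt, A=4 T=2 G=5 C=8): 3' end CCC has 3 G/C ✓; longest run = 3 ✓; GC 13/19 = 68.4%, outside 36.1–64.7% ✗; length 19 ✓ — fails.
Primer 3 (20 nt, A=5 T=5 G=4 C=6): 3' end GTC has 2 G/C ✓; longest run = 2 ✓; GC 10/20 = 50.0% ✓; length 20 ✓ — passes.
Primer 4 (21 nt, A=5 T=6 G=7 C=3): 3' end GAG has 2 G/C ✓; longest run = 3 ✓; GC 10/21 = 47.6% ✓; length 21, outside 17–20 ✗ — fails.

Primer 3 only.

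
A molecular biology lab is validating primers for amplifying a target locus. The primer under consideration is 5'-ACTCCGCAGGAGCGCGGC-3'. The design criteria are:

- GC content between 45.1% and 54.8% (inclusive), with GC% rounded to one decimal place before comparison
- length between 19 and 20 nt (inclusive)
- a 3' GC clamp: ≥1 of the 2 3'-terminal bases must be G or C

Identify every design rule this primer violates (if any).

Fails: GC content, length.

Base counts: A=3, T=1, G=7, C=7 (length 18).
GC content: GC 14/18 = 77.8%, outside 45.1–54.8% ✗
length: length 18, outside 19–20 ✗
GC clamp: 3' end GC has 2 G/C ✓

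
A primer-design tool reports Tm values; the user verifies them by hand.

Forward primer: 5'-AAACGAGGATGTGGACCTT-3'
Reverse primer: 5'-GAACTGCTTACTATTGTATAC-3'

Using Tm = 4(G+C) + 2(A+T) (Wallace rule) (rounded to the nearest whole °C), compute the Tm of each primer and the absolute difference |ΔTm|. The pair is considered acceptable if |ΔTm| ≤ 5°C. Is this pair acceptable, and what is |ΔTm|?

|ΔTm| = 0°C; the pair is acceptable.

Forward: A=6 T=4 G=6 C=3 → Tm = 2·10 + 4·9 = 56°C.
Reverse: A=6 T=8 G=3 C=4 → Tm = 2·14 + 4·7 = 56°C.
|ΔTm| = |56 − 56| = 0°C, ≤ 5°C.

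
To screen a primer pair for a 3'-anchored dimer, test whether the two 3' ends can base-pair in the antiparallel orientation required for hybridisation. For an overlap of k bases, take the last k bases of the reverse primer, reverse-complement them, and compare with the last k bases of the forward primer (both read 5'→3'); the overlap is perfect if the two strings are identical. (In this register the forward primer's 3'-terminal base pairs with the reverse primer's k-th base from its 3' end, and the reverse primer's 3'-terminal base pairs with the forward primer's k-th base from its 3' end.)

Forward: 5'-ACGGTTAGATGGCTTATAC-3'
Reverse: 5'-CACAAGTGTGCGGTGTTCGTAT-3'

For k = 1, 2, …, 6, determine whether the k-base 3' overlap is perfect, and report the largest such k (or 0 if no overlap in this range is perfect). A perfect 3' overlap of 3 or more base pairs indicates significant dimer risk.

Longest perfect overlap: 4 complementary base pairs; significant dimer risk (threshold 3).

Last 6 bases (5'→3') — forward …TTATAC, reverse …TCGTAT.
Reverse complement of the reverse primer's last 6 bases: ATACGA; its first k bases are the reverse complement of the reverse primer's last k bases, so a perfect k-base overlap needs the forward primer's last k bases to equal them.
Comparing (forward last k vs required): k=1: C vs A ✗; k=2: AC vs AT ✗; k=3: TAC vs ATA ✗; k=4: ATAC vs ATAC ✓; k=5: TATAC vs ATACG ✗; k=6: TTATAC vs ATACGA ✗.
Only k = 4 is perfect, so the longest perfect 3' overlap is 4.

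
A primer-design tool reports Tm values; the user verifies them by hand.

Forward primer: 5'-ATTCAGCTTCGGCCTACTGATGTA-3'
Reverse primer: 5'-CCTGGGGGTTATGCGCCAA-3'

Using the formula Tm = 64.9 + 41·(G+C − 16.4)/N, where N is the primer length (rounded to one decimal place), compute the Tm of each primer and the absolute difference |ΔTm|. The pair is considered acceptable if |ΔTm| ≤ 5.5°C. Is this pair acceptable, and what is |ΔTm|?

|ΔTm| = 0.3°C; the pair is acceptable.

Forward: G+C = 11, N = 24 → Tm = 64.9 + 41·(11 − 16.4)/24 = 55.7°C.
Reverse: G+C = 12, N = 19 → Tm = 64.9 + 41·(12 − 16.4)/19 = 55.4°C.
|ΔTm| = |55.7 − 55.4| = 0.3°C, ≤ 5.5°C.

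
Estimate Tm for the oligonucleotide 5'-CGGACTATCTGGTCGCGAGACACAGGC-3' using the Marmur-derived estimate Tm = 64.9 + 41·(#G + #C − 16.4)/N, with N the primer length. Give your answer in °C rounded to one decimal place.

Base counts: A=6, T=4, G=9, C=8; G+C = 17, N = 27.
Tm = 64.9 + 41·(17 − 16.4)/27 = 64.9 + 24.60/27 = 65.8°C.

65.8°C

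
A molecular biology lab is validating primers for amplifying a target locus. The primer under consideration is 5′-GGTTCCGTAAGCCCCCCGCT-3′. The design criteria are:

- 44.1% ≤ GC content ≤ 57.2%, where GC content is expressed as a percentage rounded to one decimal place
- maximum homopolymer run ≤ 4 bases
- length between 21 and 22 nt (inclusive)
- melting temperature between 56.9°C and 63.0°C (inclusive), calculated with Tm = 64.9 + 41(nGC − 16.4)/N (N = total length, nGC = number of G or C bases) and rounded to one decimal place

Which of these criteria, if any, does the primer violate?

Base counts: A=2, T=4, G=5, C=9 (length 20).
GC content: GC 14/20 = 70.0%, outside 44.1–57.2% ✗
homopolymer run: longest run = 6, exceeds 4 ✗
length: length 20, outside 21–22 ✗
Tm: Tm = 64.9 + 41·(14 − 16.4)/20 = 60.0°C ✓

Fails: GC content, homopolymer run, length.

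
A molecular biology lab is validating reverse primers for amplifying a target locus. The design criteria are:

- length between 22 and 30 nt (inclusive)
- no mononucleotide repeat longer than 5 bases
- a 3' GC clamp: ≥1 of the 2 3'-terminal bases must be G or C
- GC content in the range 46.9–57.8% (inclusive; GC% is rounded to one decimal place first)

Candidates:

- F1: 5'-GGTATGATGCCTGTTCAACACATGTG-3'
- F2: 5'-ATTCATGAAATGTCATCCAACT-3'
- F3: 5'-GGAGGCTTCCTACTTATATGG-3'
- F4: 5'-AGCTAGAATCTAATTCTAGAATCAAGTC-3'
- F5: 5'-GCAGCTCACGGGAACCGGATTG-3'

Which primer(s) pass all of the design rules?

None of the candidates satisfy all criteria.

F1 (26 nt, A=6 T=8 G=7 C=5): length 26 ✓; longest run = 2 ✓; 3' end TG has 1 G/C ✓; GC 12/26 = 46.2%, outside 46.9–57.8% ✗ — fails.
F2 (22 nt, A=8 T=7 G=2 C=5): length 22 ✓; longest run = 3 ✓; 3' end CT has 1 G/C ✓; GC 7/22 = 31.8%, outside 46.9–57.8% ✗ — fails.
F3 (21 nt, A=4 T=7 G=6 C=4): length 21, outside 22–30 ✗; longest run = 2 ✓; 3' end GG has 2 G/C ✓; GC 10/21 = 47.6% ✓ — fails.
F4 (28 nt, A=11 T=8 G=4 C=5): length 28 ✓; longest run = 2 ✓; 3' end TC has 1 G/C ✓; GC 9/28 = 32.1%, outside 46.9–57.8% ✗ — fails.
F5 (22 nt, A=5 T=3 G=8 C=6): length 22 ✓; longest run = 3 ✓; 3' end TG has 1 G/C ✓; GC 14/22 = 63.6%, outside 46.9–57.8% ✗ — fails.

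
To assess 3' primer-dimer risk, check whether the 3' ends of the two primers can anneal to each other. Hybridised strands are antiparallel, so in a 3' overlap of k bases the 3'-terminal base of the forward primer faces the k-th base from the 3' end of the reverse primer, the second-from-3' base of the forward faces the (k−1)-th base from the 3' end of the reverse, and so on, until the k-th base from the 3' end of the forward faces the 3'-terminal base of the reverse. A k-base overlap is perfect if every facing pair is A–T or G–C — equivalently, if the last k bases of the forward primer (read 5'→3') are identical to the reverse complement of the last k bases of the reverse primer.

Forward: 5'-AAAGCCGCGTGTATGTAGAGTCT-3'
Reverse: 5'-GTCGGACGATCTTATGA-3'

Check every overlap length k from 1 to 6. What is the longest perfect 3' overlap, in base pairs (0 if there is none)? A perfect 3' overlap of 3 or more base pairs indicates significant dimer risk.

Longest perfect overlap: 1 complementary base pair; below the dimer-risk threshold (threshold 3).

Last 6 bases (5'→3') — forward …GAGTCT, reverse …TTATGA.
Reverse complement of the reverse primer's last 6 bases: TCATAA; its first k bases are the reverse complement of the reverse primer's last k bases, so a perfect k-base overlap needs the forward primer's last k bases to equal them.
Comparing (forward last k vs required): k=1: T vs T ✓; k=2: CT vs TC ✗; k=3: TCT vs TCA ✗; k=4: GTCT vs TCAT ✗; k=5: AGTCT vs TCATA ✗; k=6: GAGTCT vs TCATAA ✗.
Only k = 1 is perfect, so the longest perfect 3' overlap is 1.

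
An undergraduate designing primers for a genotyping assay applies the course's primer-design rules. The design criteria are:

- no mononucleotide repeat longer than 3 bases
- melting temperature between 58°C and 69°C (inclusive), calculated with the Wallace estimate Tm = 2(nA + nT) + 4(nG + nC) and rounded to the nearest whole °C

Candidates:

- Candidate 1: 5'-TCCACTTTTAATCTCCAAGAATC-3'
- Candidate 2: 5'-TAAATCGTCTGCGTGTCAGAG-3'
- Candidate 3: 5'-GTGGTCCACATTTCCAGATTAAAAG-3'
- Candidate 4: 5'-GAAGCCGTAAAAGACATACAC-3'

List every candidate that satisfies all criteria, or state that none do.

Candidate 1 (23 nt, A=7 T=8 G=1 C=7): longest run = 4, exceeds 3 ✗; Tm = 2·15 + 4·8 = 62°C ✓ — fails.
Candidate 2 (21 nt, A=5 T=6 G=6 C=4): longest run = 3 ✓; Tm = 2·11 + 4·10 = 62°C ✓ — passes.
Candidate 3 (25 nt, A=8 T=7 G=5 C=5): longest run = 4, exceeds 3 ✗; Tm = 2·15 + 4·10 = 70°C, outside 58–69°C ✗ — fails.
Candidate 4 (21 nt, A=10 T=2 G=4 C=5): longest run = 4, exceeds 3 ✗; Tm = 2·12 + 4·9 = 60°C ✓ — fails.

Candidate 2 only.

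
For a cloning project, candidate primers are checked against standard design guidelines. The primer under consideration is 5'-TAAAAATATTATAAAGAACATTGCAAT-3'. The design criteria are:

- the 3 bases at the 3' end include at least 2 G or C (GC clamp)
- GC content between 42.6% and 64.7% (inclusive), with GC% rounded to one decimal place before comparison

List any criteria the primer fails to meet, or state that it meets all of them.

Base counts: A=15, T=8, G=2, C=2 (length 27).
GC clamp: 3' end AAT has 0 G/C, need ≥2 ✗
GC content: GC 4/27 = 14.8%, outside 42.6–64.7% ✗

Fails: GC clamp, GC content.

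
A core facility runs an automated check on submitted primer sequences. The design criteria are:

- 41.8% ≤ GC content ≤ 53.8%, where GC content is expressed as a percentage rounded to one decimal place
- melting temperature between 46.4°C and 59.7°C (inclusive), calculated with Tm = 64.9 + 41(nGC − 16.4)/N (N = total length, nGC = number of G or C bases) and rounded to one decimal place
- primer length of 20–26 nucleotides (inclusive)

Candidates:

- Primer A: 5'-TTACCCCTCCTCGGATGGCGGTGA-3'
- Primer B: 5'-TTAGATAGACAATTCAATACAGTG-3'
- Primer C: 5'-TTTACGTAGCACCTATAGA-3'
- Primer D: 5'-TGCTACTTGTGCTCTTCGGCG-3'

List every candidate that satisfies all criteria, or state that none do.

Primer A (24 nt, A=3 T=6 G=7 C=8): GC 15/24 = 62.5%, outside 41.8–53.8% ✗; Tm = 64.9 + 41·(15 − 16.4)/24 = 62.5°C, outside 46.4–59.7°C ✗; length 24 ✓ — fails.
Primer B (24 nt, A=10 T=7 G=4 C=3): GC 7/24 = 29.2%, outside 41.8–53.8% ✗; Tm = 64.9 + 41·(7 − 16.4)/24 = 48.8°C ✓; length 24 ✓ — fails.
Primer C (19 nt, A=6 T=6 G=3 C=4): GC 7/19 = 36.8%, outside 41.8–53.8% ✗; Tm = 64.9 + 41·(7 − 16.4)/19 = 44.6°C, outside 46.4–59.7°C ✗; length 19, outside 20–26 ✗ — fails.
Primer D (21 nt, A=1 T=8 G=6 C=6): GC 12/21 = 57.1%, outside 41.8–53.8% ✗; Tm = 64.9 + 41·(12 − 16.4)/21 = 56.3°C ✓; length 21 ✓ — fails.

None of the candidates satisfy all criteria.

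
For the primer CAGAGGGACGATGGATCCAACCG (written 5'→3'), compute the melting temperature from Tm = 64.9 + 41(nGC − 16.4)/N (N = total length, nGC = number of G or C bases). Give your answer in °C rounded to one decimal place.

Base counts: A=7, T=2, G=8, C=6; G+C = 14, N = 23.
Tm = 64.9 + 41·(14 − 16.4)/23 = 64.9 + -98.40/23 = 60.6°C.

60.6°C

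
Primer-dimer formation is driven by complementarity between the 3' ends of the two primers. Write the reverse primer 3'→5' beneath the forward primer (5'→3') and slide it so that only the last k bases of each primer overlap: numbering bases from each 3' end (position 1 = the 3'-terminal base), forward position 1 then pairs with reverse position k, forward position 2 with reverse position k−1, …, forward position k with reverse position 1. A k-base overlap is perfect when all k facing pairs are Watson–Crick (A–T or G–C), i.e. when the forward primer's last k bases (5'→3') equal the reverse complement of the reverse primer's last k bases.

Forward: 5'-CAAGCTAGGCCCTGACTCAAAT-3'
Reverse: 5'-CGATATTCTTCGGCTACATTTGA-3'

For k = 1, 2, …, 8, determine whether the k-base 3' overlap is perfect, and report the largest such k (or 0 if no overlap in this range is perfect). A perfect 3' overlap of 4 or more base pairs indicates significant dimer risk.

Longest perfect overlap: 6 complementary base pairs; significant dimer risk (threshold 4).

Last 8 bases (5'→3') — forward …ACTCAAAT, reverse …ACATTTGA.
Reverse complement of the reverse primer's last 8 bases: TCAAATGT; its first k bases are the reverse complement of the reverse primer's last k bases, so a perfect k-base overlap needs the forward primer's last k bases to equal them.
Comparing (forward last k vs required): k=1: T vs T ✓; k=2: AT vs TC ✗; k=3: AAT vs TCA ✗; k=4: AAAT vs TCAA ✗; k=5: CAAAT vs TCAAA ✗; k=6: TCAAAT vs TCAAAT ✓; k=7: CTCAAAT vs TCAAATG ✗; k=8: ACTCAAAT vs TCAAATGT ✗.
Perfect overlaps at k = 1, 6; the largest is 6.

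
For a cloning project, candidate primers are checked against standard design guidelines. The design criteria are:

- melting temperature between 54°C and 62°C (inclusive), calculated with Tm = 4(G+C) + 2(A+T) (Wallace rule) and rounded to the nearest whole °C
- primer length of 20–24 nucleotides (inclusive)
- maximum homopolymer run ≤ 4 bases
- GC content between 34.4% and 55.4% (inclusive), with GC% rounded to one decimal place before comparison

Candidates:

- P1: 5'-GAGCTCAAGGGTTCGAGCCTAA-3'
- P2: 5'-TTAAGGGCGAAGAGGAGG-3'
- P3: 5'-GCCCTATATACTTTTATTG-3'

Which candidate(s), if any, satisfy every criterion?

P1 (22 nt, A=6 T=4 G=7 C=5): Tm = 2·10 + 4·12 = 68°C, outside 54–62°C ✗; length 22 ✓; longest run = 3 ✓; GC 12/22 = 54.5% ✓ — fails.
P2 (18 nt, A=6 T=2 G=9 C=1): Tm = 2·8 + 4·10 = 56°C ✓; length 18, outside 20–24 ✗; longest run = 3 ✓; GC 10/18 = 55.6%, outside 34.4–55.4% ✗ — fails.
P3 (19 nt, A=4 T=9 G=2 C=4): Tm = 2·13 + 4·6 = 50°C, outside 54–62°C ✗; length 19, outside 20–24 ✗; longest run = 4 ✓; GC 6/19 = 31.6%, outside 34.4–55.4% ✗ — fails.

None of the candidates satisfy all criteria.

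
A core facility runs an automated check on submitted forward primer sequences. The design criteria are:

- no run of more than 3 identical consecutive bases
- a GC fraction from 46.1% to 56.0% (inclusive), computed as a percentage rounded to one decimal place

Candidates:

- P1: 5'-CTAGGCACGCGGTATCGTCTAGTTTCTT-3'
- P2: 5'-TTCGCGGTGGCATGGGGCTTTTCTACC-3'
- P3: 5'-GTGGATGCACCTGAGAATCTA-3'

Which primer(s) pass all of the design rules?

P1 and P3.

P1 (28 nt, A=4 T=10 G=7 C=7): longest run = 3 ✓; GC 14/28 = 50.0% ✓ — passes.
P2 (27 nt, A=2 T=9 G=9 C=7): longest run = 4, exceeds 3 ✗; GC 16/27 = 59.3%, outside 46.1–56.0% ✗ — fails.
P3 (21 nt, A=6 T=5 G=6 C=4): longest run = 2 ✓; GC 10/21 = 47.6% ✓ — passes.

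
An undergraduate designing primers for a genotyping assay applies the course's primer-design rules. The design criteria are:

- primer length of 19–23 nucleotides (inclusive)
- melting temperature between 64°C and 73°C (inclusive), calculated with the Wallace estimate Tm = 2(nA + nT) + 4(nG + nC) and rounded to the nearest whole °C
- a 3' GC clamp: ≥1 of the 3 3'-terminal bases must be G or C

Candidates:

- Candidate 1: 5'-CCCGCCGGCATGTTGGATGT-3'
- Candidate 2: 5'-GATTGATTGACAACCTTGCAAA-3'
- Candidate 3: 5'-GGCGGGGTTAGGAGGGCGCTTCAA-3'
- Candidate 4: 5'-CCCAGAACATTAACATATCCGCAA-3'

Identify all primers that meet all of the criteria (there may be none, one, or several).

Candidate 1 (20 nt, A=2 T=5 G=7 C=6): length 20 ✓; Tm = 2·7 + 4·13 = 66°C ✓; 3' end TGT has 1 G/C ✓ — passes.
Candidate 2 (22 nt, A=8 T=6 G=4 C=4): length 22 ✓; Tm = 2·14 + 4·8 = 60°C, outside 64–73°C ✗; 3' end AAA has 0 G/C, need ≥1 ✗ — fails.
Candidate 3 (24 nt, A=4 T=4 G=12 C=4): length 24, outside 19–23 ✗; Tm = 2·8 + 4·16 = 80°C, outside 64–73°C ✗; 3' end CAA has 1 G/C ✓ — fails.
Candidate 4 (24 nt, A=10 T=4 G=2 C=8): length 24, outside 19–23 ✗; Tm = 2·14 + 4·10 = 68°C ✓; 3' end CAA has 1 G/C ✓ — fails.

Candidate 1 only.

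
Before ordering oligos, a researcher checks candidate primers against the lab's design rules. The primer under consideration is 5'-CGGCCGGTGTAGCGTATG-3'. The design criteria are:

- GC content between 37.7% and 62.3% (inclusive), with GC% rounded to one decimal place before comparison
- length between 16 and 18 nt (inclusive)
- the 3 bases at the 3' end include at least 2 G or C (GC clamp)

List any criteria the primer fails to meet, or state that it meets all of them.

Base counts: A=2, T=4, G=8, C=4 (length 18).
GC content: GC 12/18 = 66.7%, outside 37.7–62.3% ✗
length: length 18 ✓
GC clamp: 3' end ATG has 1 G/C, need ≥2 ✗

Fails: GC content, GC clamp.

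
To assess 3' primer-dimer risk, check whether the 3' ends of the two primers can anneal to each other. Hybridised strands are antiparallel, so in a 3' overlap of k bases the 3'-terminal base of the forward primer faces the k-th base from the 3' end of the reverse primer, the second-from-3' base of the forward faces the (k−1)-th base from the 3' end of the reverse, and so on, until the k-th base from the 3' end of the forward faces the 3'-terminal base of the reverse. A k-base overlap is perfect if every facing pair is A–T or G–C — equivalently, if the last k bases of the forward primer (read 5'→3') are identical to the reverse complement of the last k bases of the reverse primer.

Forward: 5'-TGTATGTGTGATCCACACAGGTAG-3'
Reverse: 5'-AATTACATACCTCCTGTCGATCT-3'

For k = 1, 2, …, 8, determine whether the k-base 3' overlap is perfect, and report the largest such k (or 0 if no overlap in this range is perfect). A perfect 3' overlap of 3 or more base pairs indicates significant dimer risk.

Longest perfect overlap: 2 complementary base pairs; below the dimer-risk threshold (threshold 3).

Last 8 bases (5'→3') — forward …ACAGGTAG, reverse …GTCGATCT.
Reverse complement of the reverse primer's last 8 bases: AGATCGAC; its first k bases are the reverse complement of the reverse primer's last k bases, so a perfect k-base overlap needs the forward primer's last k bases to equal them.
Comparing (forward last k vs required): k=1: G vs A ✗; k=2: AG vs AG ✓; k=3: TAG vs AGA ✗; k=4: GTAG vs AGAT ✗; k=5: GGTAG vs AGATC ✗; k=6: AGGTAG vs AGATCG ✗; k=7: CAGGTAG vs AGATCGA ✗; k=8: ACAGGTAG vs AGATCGAC ✗.
Only k = 2 is perfect, so the longest perfect 3' overlap is 2.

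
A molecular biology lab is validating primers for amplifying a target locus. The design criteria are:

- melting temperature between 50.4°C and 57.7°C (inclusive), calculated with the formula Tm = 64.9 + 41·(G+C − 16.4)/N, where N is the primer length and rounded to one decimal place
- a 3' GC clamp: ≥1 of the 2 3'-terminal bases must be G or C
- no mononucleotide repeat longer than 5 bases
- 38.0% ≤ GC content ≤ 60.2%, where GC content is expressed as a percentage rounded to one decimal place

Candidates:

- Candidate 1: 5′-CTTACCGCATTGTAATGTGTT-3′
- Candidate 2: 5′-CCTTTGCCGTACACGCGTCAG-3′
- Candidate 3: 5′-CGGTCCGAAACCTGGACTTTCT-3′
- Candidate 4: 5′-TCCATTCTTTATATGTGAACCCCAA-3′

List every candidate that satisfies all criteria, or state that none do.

Candidate 1 (21 nt, A=4 T=9 G=4 C=4): Tm = 64.9 + 41·(8 − 16.4)/21 = 48.5°C, outside 50.4–57.7°C ✗; 3' end TT has 0 G/C, need ≥1 ✗; longest run = 2 ✓; GC 8/21 = 38.1% ✓ — fails.
Candidate 2 (21 nt, A=3 T=5 G=5 C=8): Tm = 64.9 + 41·(13 − 16.4)/21 = 58.3°C, outside 50.4–57.7°C ✗; 3' end AG has 1 G/C ✓; longest run = 3 ✓; GC 13/21 = 61.9%, outside 38.0–60.2% ✗ — fails.
Candidate 3 (22 nt, A=4 T=6 G=5 C=7): Tm = 64.9 + 41·(12 − 16.4)/22 = 56.7°C ✓; 3' end CT has 1 G/C ✓; longest run = 3 ✓; GC 12/22 = 54.5% ✓ — passes.
Candidate 4 (25 nt, A=7 T=9 G=2 C=7): Tm = 64.9 + 41·(9 − 16.4)/25 = 52.8°C ✓; 3' end AA has 0 G/C, need ≥1 ✗; longest run = 4 ✓; GC 9/25 = 36.0%, outside 38.0–60.2% ✗ — fails.

Candidate 3 only.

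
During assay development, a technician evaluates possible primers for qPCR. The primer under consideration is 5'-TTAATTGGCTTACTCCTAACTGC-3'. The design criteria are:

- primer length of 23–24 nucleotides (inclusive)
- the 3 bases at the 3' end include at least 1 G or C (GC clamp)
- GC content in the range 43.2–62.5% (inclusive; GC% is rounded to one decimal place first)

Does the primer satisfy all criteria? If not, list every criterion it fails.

Base counts: A=5, T=9, G=3, C=6 (length 23).
length: length 23 ✓
GC clamp: 3' end TGC has 2 G/C ✓
GC content: GC 9/23 = 39.1%, outside 43.2–62.5% ✗

Fails: GC content.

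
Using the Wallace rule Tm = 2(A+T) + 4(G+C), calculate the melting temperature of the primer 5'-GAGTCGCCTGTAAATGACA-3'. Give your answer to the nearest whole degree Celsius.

Base counts: A=6, T=4, G=5, C=4 (length 19).
Tm = 2·(6+4) + 4·(5+4) = 2·10 + 4·9 = 20 + 36 = 56°C.

56°C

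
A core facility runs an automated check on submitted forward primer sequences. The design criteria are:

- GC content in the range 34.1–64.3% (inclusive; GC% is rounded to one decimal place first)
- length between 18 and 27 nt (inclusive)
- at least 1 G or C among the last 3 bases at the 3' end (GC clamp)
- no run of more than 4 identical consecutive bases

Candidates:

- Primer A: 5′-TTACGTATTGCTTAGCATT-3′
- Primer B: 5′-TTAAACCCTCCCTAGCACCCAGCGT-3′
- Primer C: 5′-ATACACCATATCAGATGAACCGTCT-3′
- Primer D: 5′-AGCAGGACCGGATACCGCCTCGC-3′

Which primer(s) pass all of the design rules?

Primer A (19 nt, A=4 T=9 G=3 C=3): GC 6/19 = 31.6%, outside 34.1–64.3% ✗; length 19 ✓; 3' end ATT has 0 G/C, need ≥1 ✗; longest run = 2 ✓ — fails.
Primer B (25 nt, A=6 T=5 G=3 C=11): GC 14/25 = 56.0% ✓; length 25 ✓; 3' end CGT has 2 G/C ✓; longest run = 3 ✓ — passes.
Primer C (25 nt, A=9 T=6 G=3 C=7): GC 10/25 = 40.0% ✓; length 25 ✓; 3' end TCT has 1 G/C ✓; longest run = 2 ✓ — passes.
Primer D (23 nt, A=5 T=2 G=7 C=9): GC 16/23 = 69.6%, outside 34.1–64.3% ✗; length 23 ✓; 3' end CGC has 3 G/C ✓; longest run = 2 ✓ — fails.

Primer B and Primer C.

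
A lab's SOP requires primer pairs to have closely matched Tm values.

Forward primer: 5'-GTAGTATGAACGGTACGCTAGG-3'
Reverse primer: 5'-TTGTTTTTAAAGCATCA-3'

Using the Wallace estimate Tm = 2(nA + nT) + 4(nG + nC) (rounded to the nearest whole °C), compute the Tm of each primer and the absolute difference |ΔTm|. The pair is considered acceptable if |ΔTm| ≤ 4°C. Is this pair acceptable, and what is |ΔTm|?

Forward: A=6 T=5 G=8 C=3 → Tm = 2·11 + 4·11 = 66°C.
Reverse: A=5 T=8 G=2 C=2 → Tm = 2·13 + 4·4 = 42°C.
|ΔTm| = |66 − 42| = 24°C, > 4°C.

|ΔTm| = 24°C; the pair is not acceptable.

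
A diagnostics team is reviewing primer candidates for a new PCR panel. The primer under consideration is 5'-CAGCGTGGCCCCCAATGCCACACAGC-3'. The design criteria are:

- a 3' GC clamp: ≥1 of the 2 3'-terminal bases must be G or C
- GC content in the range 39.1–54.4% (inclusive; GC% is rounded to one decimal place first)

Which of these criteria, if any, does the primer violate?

Base counts: A=6, T=2, G=6, C=12 (length 26).
GC clamp: 3' end GC has 2 G/C ✓
GC content: GC 18/26 = 69.2%, outside 39.1–54.4% ✗

Fails: GC content.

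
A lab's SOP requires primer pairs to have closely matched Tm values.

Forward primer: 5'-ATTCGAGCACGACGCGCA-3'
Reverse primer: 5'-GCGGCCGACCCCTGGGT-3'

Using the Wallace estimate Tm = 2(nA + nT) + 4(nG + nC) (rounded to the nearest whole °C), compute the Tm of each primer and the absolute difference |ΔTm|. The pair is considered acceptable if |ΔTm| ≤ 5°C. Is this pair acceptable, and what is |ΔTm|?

|ΔTm| = 4°C; the pair is acceptable.

Forward: A=5 T=2 G=5 C=6 → Tm = 2·7 + 4·11 = 58°C.
Reverse: A=1 T=2 G=7 C=7 → Tm = 2·3 + 4·14 = 62°C.
|ΔTm| = |58 − 62| = 4°C, ≤ 5°C.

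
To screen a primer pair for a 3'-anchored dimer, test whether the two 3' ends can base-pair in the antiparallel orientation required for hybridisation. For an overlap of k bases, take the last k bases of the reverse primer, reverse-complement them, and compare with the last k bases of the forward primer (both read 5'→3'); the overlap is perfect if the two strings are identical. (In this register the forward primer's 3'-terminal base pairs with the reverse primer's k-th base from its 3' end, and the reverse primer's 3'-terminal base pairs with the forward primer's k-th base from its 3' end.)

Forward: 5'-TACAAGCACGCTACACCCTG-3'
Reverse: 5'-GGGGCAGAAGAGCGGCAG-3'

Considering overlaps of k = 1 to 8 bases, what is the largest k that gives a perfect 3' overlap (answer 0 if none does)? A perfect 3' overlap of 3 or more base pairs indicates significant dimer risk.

Longest perfect overlap: 3 complementary base pairs; significant dimer risk (threshold 3).

Last 8 bases (5'→3') — forward …ACACCCTG, reverse …AGCGGCAG.
Reverse complement of the reverse primer's last 8 bases: CTGCCGCT; its first k bases are the reverse complement of the reverse primer's last k bases, so a perfect k-base overlap needs the forward primer's last k bases to equal them.
Comparing (forward last k vs required): k=1: G vs C ✗; k=2: TG vs CT ✗; k=3: CTG vs CTG ✓; k=4: CCTG vs CTGC ✗; k=5: CCCTG vs CTGCC ✗; k=6: ACCCTG vs CTGCCG ✗; k=7: CACCCTG vs CTGCCGC ✗; k=8: ACACCCTG vs CTGCCGCT ✗.
Only k = 3 is perfect, so the longest perfect 3' overlap is 3.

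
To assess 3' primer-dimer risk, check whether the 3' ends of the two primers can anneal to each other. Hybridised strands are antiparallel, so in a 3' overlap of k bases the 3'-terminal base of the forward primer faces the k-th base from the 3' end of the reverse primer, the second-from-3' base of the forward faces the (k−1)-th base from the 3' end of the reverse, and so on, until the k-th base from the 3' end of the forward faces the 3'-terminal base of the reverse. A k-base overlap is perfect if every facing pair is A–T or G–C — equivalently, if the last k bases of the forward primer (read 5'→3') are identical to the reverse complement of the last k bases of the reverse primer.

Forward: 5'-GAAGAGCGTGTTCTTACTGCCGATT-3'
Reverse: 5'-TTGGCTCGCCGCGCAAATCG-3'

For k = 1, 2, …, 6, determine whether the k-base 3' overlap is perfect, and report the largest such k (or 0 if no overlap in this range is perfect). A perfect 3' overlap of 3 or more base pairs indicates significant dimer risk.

Last 6 bases (5'→3') — forward …CCGATT, reverse …AAATCG.
Reverse complement of the reverse primer's last 6 bases: CGATTT; its first k bases are the reverse complement of the reverse primer's last k bases, so a perfect k-base overlap needs the forward primer's last k bases to equal them.
Comparing (forward last k vs required): k=1: T vs C ✗; k=2: TT vs CG ✗; k=3: ATT vs CGA ✗; k=4: GATT vs CGAT ✗; k=5: CGATT vs CGATT ✓; k=6: CCGATT vs CGATTT ✗.
Only k = 5 is perfect, so the longest perfect 3' overlap is 5.

Longest perfect overlap: 5 complementary base pairs; significant dimer risk (threshold 3).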